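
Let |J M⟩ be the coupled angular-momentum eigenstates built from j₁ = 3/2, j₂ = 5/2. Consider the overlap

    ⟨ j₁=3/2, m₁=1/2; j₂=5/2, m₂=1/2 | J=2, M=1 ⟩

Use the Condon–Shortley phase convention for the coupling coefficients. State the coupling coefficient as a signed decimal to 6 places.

√[5·2!1!3!/7! · 2!1!3!2!3!1!] = √(12/7)
  +(−1)^0/∏(0,2,1,3,0,0)! = 1/12  (running 1/12)
  +(−1)^1/∏(1,1,0,2,1,1)! = -1/2  (running -5/12)
⟨..|..⟩ = √(12/7)·(-5/12) = -0.545545

-0.545545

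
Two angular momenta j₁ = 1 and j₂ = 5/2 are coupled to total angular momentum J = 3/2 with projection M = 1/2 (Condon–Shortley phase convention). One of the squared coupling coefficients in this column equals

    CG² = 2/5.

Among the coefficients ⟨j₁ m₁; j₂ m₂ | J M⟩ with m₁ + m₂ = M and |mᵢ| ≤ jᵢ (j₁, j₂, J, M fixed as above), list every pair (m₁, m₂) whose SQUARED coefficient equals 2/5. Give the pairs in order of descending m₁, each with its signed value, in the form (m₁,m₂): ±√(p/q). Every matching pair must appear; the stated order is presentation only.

Admissible pairs with m₁+m₂ = M = 1/2: (-1,3/2), (0,1/2), (1,-1/2)
  (m₁,m₂)=(1,-1/2): CG² = 1/5, CG = +√(1/5)
  (m₁,m₂)=(0,1/2): CG² = 2/5, CG = −√(2/5)   ← matches the target
  (m₁,m₂)=(-1,3/2): CG² = 2/5, CG = +√(2/5)   ← matches the target
Pairs with CG² = 2/5: (0,1/2): −√(2/5); (-1,3/2): +√(2/5)

(0,1/2): −√(2/5); (-1,3/2): +√(2/5)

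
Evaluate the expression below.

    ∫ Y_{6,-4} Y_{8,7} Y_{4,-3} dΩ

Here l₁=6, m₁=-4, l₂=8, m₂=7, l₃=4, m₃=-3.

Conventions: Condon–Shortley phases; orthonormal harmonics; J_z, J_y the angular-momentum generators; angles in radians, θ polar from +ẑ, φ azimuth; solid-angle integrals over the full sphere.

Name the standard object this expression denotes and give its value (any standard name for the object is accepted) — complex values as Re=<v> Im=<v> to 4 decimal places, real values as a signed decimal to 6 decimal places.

Gaunt coefficient, -0.159602

This is a Gaunt coefficient — the integral of a triple product of spherical harmonics over the sphere.
Checks pass: Σm=0; 18 even; l₃=4∈[2,14].
(2·6+1)(2·8+1)(2·4+1) = 1989
Δ: 10! 2! 6! / 19! → 1/23279256
sum: t=4:+1/1658880 t=5:−1/518400 t=6:+1/1658880 = -1/1382400
3j²(6 8 4; 0 0 0) = Δ·Π!·Σ² = 504/46189  (sign -1)
sum: t=9:−1/261273600 t=10:+1/870912000 = -1/373248000
3j²(6 8 4; -4 7 -3) = Δ·Π!·Σ² = 343/23256  (sign +1)
combine: 4πI² = 1989·504/46189·343/23256 = 21609/67507
take √, sign -1: I = -0.15960188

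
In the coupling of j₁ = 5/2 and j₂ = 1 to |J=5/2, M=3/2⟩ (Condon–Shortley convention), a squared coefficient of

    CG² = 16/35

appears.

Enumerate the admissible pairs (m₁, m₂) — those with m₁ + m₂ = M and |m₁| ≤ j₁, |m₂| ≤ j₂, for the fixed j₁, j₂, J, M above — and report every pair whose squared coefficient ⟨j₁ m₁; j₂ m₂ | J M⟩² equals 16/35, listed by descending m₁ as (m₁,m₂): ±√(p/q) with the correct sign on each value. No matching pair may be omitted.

Admissible pairs with m₁+m₂ = M = 3/2: (1/2,1), (3/2,0), (5/2,-1)
  (m₁,m₂)=(5/2,-1): CG² = 2/7, CG = +√(2/7)
  (m₁,m₂)=(3/2,0): CG² = 9/35, CG = +√(9/35)
  (m₁,m₂)=(1/2,1): CG² = 16/35, CG = −√(16/35)   ← matches the target
Pairs with CG² = 16/35: (1/2,1): −√(16/35)

(1/2,1): −√(16/35)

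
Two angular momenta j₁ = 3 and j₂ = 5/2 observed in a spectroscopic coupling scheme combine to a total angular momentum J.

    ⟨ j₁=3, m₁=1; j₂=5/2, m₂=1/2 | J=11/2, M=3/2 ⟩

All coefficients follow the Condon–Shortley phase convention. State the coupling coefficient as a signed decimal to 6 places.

+0.674200

√[12·0!6!5!/12! · 4!2!3!2!7!4!] = √(1658880/11)
  +(−1)^0/∏(0,0,2,3,4,2)! = 1/576  (running 1/576)
⟨..|..⟩ = √(1658880/11)·(1/576) = +0.674200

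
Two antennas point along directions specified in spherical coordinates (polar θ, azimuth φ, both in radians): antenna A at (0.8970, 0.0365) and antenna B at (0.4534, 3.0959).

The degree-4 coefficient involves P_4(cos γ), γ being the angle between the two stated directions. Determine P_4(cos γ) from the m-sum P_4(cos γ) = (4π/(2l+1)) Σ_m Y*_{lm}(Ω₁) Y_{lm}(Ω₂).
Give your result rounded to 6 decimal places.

Term-by-term m-sum for l=4 (normalisation 4π/9 = 1.396263):
  term(m=-4) = (0.002544, 0.000868)   from Y*(Ω₁)=(0.163277, 0.024009), Y(Ω₂)=(0.016019, 0.002961)
  term(m=-3) = (-0.034178, -0.008603)   from Y*(Ω₁)=(0.370471, 0.040729), Y(Ω₂)=(-0.093677, -0.012922)
  term(m=-2) = (0.103925, 0.017239)   from Y*(Ω₁)=(0.351507, 0.025706), Y(Ω₂)=(0.297651, 0.027277)
  term(m=-1) = (0.031262, 0.002575)   from Y*(Ω₁)=(-0.063334, -0.002313), Y(Ω₂)=(-0.494436, -0.022608)
  term(m=+0) = (-0.060945, -0.000000)   from Y*(Ω₁)=(-0.356990, -0.000000), Y(Ω₂)=(0.170718, 0.000000)
  term(m=+1) = (0.031262, -0.002575)   from Y*(Ω₁)=(0.063334, -0.002313), Y(Ω₂)=(0.494436, -0.022608)
  term(m=+2) = (0.103925, -0.017239)   from Y*(Ω₁)=(0.351507, -0.025706), Y(Ω₂)=(0.297651, -0.027277)
  term(m=+3) = (-0.034178, 0.008603)   from Y*(Ω₁)=(-0.370471, 0.040729), Y(Ω₂)=(0.093677, -0.012922)
  term(m=+4) = (0.002544, -0.000868)   from Y*(Ω₁)=(0.163277, -0.024009), Y(Ω₂)=(0.016019, -0.002961)
Σ over m = (0.146163, -0.000000); ×(4π/9) → (0.204082, -0.000000). Real part: 0.204082

0.204082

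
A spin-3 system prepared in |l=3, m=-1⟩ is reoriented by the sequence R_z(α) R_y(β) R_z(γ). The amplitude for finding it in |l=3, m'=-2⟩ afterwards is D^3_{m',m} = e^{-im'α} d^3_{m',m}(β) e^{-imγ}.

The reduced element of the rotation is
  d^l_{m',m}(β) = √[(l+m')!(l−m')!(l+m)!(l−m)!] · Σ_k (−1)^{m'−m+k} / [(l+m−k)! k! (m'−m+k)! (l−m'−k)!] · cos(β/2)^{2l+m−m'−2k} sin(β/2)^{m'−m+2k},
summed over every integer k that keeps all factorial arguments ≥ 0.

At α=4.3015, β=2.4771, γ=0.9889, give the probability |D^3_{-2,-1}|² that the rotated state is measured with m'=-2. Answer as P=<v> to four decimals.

First d^3_{-2,-1}(β=2.4771), then the phase factors e^{-i(-2)α} and e^{-i(-1)γ}:
Half-angle: c=0.326167, s=0.945312. N=√(1·120·2·24)=75.894664
k∈{1,2} keeps every argument non-negative
  k=1: (−1)^0·75.8947/(24)·0.3262^5·0.9453^1 = +0.011035
  k=2: (−1)^1·75.8947/(12)·0.3262^3·0.9453^3 = -0.185386
d^3_{-2,-1}(2.4771) = +0.011035 -0.185386 = -0.174351
|D^3_{-2,-1}|² = |d^3_{-2,-1}(β)|² = (-0.174351)² = 0.030398 (the z-rotation phases have unit modulus)

P=0.0304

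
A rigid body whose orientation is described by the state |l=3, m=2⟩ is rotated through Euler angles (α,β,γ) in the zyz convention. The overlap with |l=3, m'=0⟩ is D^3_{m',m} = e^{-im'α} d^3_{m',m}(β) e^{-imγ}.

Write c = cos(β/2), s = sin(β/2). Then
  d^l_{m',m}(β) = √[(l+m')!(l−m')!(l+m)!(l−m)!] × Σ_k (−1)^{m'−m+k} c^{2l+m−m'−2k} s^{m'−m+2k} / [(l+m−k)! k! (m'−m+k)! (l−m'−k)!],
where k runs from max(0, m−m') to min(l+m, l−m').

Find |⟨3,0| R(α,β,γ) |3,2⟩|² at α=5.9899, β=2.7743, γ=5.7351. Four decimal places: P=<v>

P=0.0272

Split into d^3_{0,2}(β=2.7743) × two z-phases.
c=cos(2.774300/2)=0.182616, s=sin(2.774300/2)=0.983184; N=√[6·6·120·1]=65.726707
k∈{2,3} keeps every argument non-negative
  k=2: (−1)^0·65.7267/(12)·0.1826^4·0.9832^2 = +0.005888
  k=3: (−1)^1·65.7267/(12)·0.1826^2·0.9832^4 = -0.170678
d^3_{0,2}(2.7743) = +0.005888 -0.170678 = -0.164790
|D^3_{0,2}|² = |d^3_{0,2}(β)|² = (-0.164790)² = 0.027156 (the z-rotation phases have unit modulus)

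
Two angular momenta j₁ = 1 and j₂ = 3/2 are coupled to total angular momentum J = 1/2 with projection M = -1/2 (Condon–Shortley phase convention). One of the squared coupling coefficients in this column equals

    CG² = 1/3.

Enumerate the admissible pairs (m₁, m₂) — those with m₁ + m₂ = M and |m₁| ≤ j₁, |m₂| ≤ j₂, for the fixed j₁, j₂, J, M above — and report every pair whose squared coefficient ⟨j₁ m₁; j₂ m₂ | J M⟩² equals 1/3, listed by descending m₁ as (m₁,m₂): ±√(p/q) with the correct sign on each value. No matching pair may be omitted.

(0,-1/2): −√(1/3)

Admissible pairs with m₁+m₂ = M = -1/2: (-1,1/2), (0,-1/2), (1,-3/2)
  (m₁,m₂)=(1,-3/2): CG² = 1/2, CG = +√(1/2)
  (m₁,m₂)=(0,-1/2): CG² = 1/3, CG = −√(1/3)   ← matches the target
  (m₁,m₂)=(-1,1/2): CG² = 1/6, CG = +√(1/6)
Pairs with CG² = 1/3: (0,-1/2): −√(1/3)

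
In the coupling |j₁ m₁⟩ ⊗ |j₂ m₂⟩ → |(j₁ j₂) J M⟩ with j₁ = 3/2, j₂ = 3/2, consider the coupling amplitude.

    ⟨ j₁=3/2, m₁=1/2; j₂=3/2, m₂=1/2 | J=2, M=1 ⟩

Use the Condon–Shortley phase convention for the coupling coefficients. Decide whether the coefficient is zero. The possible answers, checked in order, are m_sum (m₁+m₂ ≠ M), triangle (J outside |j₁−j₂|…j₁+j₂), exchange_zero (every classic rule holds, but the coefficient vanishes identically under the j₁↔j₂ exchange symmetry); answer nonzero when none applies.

m-sum: m₁+m₂ = 1/2+1/2 = 1, M = 1  ✓
triangle: |j₁−j₂| = 0 ≤ J = 2 ≤ j₁+j₂ = 3  ✓
exchange: j₁=j₂ and m₁=m₂, and (−1)^(j₁+j₂−J) = (−1)^1 = −1 forces ⟨j₁m₁;j₂m₂|JM⟩ = −⟨j₂m₂;j₁m₁|JM⟩ = −⟨j₁m₁;j₂m₂|JM⟩ ⇒ the coefficient vanishes identically
Racah sum check: Σ_k collapses to 0 ⇒ CG = 0

exchange_zero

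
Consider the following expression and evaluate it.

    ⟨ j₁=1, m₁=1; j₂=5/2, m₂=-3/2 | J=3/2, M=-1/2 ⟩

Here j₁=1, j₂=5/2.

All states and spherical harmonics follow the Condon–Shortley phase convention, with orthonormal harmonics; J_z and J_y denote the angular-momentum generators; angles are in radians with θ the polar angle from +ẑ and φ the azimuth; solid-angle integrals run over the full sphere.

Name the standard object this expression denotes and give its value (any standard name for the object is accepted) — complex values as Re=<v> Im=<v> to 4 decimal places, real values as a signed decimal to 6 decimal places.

Clebsch–Gordan coefficient, +√(2/5) ≈ +0.632456

This is a Clebsch–Gordan (vector-coupling) coefficient.
j₁+j₂−J=2  J+j₁−j₂=0  J−j₁+j₂=3  j₁+j₂+J+1=6
(j₁±m₁, j₂±m₂, J±M) = (2,0,1,4,1,2)
P² = 32/5
sum k=0..0:
  [0] +1/4 = 1/4
S = 1/4
C² = P²·S² = 2/5 ; C = +0.632456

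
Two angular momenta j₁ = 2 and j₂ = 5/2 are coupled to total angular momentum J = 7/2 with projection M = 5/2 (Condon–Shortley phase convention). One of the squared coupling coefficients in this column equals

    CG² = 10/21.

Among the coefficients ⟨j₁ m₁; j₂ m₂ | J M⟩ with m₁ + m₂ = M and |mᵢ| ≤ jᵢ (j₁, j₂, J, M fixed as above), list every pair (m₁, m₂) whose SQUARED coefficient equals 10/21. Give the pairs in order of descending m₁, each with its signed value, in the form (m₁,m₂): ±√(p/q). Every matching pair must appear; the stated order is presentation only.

(0,5/2): −√(10/21)

Admissible pairs with m₁+m₂ = M = 5/2: (0,5/2), (1,3/2), (2,1/2)
  (m₁,m₂)=(2,1/2): CG² = 32/63, CG = +√(32/63)
  (m₁,m₂)=(1,3/2): CG² = 1/63, CG = −√(1/63)
  (m₁,m₂)=(0,5/2): CG² = 10/21, CG = −√(10/21)   ← matches the target
Pairs with CG² = 10/21: (0,5/2): −√(10/21)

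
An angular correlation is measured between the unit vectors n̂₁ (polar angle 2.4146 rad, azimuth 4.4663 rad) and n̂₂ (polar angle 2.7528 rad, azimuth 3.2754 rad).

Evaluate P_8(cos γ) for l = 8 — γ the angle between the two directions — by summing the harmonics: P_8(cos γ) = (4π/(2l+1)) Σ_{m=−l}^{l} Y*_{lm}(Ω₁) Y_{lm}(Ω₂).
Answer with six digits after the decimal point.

0.056974

Expand P_8 via completeness: Σ_{m} conj(Y_{8,m}) at Ω₁ times Y_{8,m} at Ω₂ —
  m=-8: Y*=-0.007604-0.018091i  Y=+0.000105-0.000193i  product -0.000004-0.000000i
  m=-7: Y*=-0.087230+0.013347i  Y=+0.001271-0.001729i  product -0.000088+0.000168i
  m=-6: Y*=-0.022518+0.238181i  Y=+0.009189-0.009516i  product +0.002060+0.002403i
  m=-5: Y*=+0.399144+0.141350i  Y=+0.045482-0.035962i  product +0.023237-0.007925i
  m=-4: Y*=+0.246329-0.370746i  Y=+0.158606-0.094047i  product +0.004201-0.081969i
  m=-3: Y*=-0.082525-0.090695i  Y=+0.378249-0.160555i  product -0.045777-0.021055i
  m=-2: Y*=+0.284304-0.152441i  Y=+0.544913-0.149411i  product +0.132145-0.125545i
  m=-1: Y*=-0.071245-0.283641i  Y=+0.258107-0.034744i  product -0.028244-0.070734i
  m=+0: Y*=+0.240588-0.000000i  Y=-0.407273+0.000000i  product -0.097985+0.000000i
  m=+1: Y*=+0.071245-0.283641i  Y=-0.258107-0.034744i  product -0.028244+0.070734i
  m=+2: Y*=+0.284304+0.152441i  Y=+0.544913+0.149411i  product +0.132145+0.125545i
  m=+3: Y*=+0.082525-0.090695i  Y=-0.378249-0.160555i  product -0.045777+0.021055i
  m=+4: Y*=+0.246329+0.370746i  Y=+0.158606+0.094047i  product +0.004201+0.081969i
  m=+5: Y*=-0.399144+0.141350i  Y=-0.045482-0.035962i  product +0.023237+0.007925i
  m=+6: Y*=-0.022518-0.238181i  Y=+0.009189+0.009516i  product +0.002060-0.002403i
  m=+7: Y*=+0.087230+0.013347i  Y=-0.001271-0.001729i  product -0.000088-0.000168i
  m=+8: Y*=-0.007604+0.018091i  Y=+0.000105+0.000193i  product -0.000004+0.000000i
Σ over m = +0.077075+0.000000i; ×(4π/17) → +0.056974+0.000000i. Real part: 0.056974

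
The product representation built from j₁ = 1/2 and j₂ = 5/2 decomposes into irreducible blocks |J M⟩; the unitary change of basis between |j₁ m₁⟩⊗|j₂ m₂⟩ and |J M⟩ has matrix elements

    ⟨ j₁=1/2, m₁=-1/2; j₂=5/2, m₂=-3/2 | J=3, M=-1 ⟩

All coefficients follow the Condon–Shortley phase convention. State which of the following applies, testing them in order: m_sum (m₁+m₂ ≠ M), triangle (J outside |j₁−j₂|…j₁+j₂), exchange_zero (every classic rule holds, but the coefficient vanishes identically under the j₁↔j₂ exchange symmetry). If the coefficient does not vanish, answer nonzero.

m-sum: m₁+m₂ = -1/2+(-3/2) = -2, M = -1  ✗ ⇒ coefficient is 0

m_sum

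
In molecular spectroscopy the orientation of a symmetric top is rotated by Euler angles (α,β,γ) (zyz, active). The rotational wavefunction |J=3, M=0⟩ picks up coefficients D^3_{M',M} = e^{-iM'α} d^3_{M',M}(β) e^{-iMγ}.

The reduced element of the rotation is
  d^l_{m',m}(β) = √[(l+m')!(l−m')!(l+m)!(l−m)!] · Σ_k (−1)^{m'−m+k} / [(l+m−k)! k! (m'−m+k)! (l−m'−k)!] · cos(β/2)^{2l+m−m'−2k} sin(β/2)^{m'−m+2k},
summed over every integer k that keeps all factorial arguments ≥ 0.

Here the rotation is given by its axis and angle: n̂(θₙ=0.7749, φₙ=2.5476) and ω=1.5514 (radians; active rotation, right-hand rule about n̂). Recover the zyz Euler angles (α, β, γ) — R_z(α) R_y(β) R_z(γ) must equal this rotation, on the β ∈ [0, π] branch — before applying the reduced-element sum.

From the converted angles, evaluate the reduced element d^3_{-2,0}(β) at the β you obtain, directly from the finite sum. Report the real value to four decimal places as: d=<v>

Axis–angle → zyz. n̂ = (sinθₙcosφₙ, sinθₙsinφₙ, cosθₙ) = (-0.579804, +0.391573, +0.714491), ω = 1.5514.
R = I cosω + sinω [n̂]ₓ + (1−cosω) n̂n̂ᵀ gives
  R = [+0.349048, -0.936989, -0.014731; +0.491724, +0.169751, +0.854044; -0.797730, -0.305346, +0.519991]
β = atan2(√(R₁₃²+R₂₃²), R₃₃) = 1.023956; α = atan2(R₂₃, R₁₃) mod 2π = 1.588043; γ = atan2(R₃₂, −R₃₁) mod 2π = 5.917621
d^3_{-2,0}(β=1.0240) via the finite sum:
Half-angle: c=0.871777, s=0.489902. N=√(1·120·6·6)=65.726707
k∈{2,3} keeps every argument non-negative
  k=2: (−1)^0·65.7267/(12)·0.8718^4·0.4899^2 = +0.759280
  k=3: (−1)^1·65.7267/(12)·0.8718^2·0.4899^4 = -0.239778
d^3_{-2,0}(1.0240) = +0.759280 -0.239778 = +0.519502

d=0.5195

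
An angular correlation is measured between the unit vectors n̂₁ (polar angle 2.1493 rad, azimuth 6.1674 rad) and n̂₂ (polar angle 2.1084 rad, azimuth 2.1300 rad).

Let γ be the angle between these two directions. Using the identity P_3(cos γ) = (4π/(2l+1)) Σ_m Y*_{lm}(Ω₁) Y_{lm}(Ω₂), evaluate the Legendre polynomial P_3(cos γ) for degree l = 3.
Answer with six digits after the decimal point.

0.241964

Summing Y*_{l m}(θ₁,φ₁)·Y_{l m}(θ₂,φ₂) over m ∈ [−3, 3]; prefactor 4π/(2·3+1) = 1.795196:
  m=-3: (+0.230271-0.083366i) × (+0.262889-0.028188i) = +0.058186-0.028407i  (running Σ = +0.058186-0.028407i)
  m=-2: (-0.381280+0.089906i) × (+0.168773-0.347265i) = -0.033128+0.147579i  (running Σ = +0.025058+0.119172i)
  m=-1: (+0.132992-0.015468i) × (-0.045818-0.073210i) = -0.007226-0.009028i  (running Σ = +0.017832+0.110144i)
  m=0: (+0.307125-0.000000i) × (+0.322737+0.000000i) = +0.099121+0.000000i  (running Σ = +0.116952+0.110144i)
  m=1: (-0.132992-0.015468i) × (+0.045818-0.073210i) = -0.007226+0.009028i  (running Σ = +0.109726+0.119172i)
  m=2: (-0.381280-0.089906i) × (+0.168773+0.347265i) = -0.033128-0.147579i  (running Σ = +0.076598-0.028407i)
  m=3: (-0.230271-0.083366i) × (-0.262889-0.028188i) = +0.058186+0.028407i  (running Σ = +0.134784+0.000000i)
Σ over m = +0.134784+0.000000i; ×(4π/7) → +0.241964+0.000000i. Real part: 0.241964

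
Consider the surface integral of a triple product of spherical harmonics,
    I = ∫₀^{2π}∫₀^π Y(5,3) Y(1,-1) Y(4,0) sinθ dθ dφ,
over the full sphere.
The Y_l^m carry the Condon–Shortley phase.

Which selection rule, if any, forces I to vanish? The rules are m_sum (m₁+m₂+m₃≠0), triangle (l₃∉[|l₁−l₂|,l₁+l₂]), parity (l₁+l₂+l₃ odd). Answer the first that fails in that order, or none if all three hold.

m₁+m₂+m₃ = 3 − 1 + 0 = 2  ✗
triangle: |5−1|=4 ≤ l₃=4 ≤ 5+1=6
parity: l₁+l₂+l₃ = 10 is even

m_sum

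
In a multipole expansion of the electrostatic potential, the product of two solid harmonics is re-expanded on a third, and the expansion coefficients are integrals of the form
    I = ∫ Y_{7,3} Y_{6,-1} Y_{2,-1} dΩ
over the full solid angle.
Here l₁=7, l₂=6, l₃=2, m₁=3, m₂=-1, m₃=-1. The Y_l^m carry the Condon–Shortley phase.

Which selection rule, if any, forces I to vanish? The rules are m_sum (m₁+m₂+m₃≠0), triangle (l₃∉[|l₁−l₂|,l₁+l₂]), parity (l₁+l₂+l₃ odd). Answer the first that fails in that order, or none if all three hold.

azimuthal sum: 3 − 1 − 1 = 1  ✗
1 ≤ 2 ≤ 13 (triangle on l)
L = 7 + 6 + 2 = 15 (odd)

m_sum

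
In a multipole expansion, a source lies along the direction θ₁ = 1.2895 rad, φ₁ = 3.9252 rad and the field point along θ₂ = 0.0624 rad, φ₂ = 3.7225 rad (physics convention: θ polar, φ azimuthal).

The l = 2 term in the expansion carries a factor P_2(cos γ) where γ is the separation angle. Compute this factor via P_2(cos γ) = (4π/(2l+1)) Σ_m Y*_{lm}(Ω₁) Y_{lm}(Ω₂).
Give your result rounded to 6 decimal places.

-0.330915

Term-by-term m-sum for l=2 (normalisation 4π/5 = 2.513274):
  m=-2: (+0.001277+0.356505i) × (+0.000597-0.001378i) = +0.000492+0.000211i  (running Σ = +0.000492+0.000211i)
  m=-1: (-0.145947-0.145425i) × (-0.040195+0.026387i) = +0.009704+0.001994i  (running Σ = +0.010196+0.002206i)
  m=0: (-0.242477-0.000000i) × (+0.627104+0.000000i) = -0.152058-0.000000i  (running Σ = -0.141863+0.002206i)
  m=1: (+0.145947-0.145425i) × (+0.040195+0.026387i) = +0.009704-0.001994i  (running Σ = -0.132159+0.000211i)
  m=2: (+0.001277-0.356505i) × (+0.000597+0.001378i) = +0.000492-0.000211i  (running Σ = -0.131667+0.000000i)
Accumulated sum -0.131667+0.000000i; after 4π/(2l+1) scaling, -0.330915+0.000000i ⇒ P_2 = -0.330915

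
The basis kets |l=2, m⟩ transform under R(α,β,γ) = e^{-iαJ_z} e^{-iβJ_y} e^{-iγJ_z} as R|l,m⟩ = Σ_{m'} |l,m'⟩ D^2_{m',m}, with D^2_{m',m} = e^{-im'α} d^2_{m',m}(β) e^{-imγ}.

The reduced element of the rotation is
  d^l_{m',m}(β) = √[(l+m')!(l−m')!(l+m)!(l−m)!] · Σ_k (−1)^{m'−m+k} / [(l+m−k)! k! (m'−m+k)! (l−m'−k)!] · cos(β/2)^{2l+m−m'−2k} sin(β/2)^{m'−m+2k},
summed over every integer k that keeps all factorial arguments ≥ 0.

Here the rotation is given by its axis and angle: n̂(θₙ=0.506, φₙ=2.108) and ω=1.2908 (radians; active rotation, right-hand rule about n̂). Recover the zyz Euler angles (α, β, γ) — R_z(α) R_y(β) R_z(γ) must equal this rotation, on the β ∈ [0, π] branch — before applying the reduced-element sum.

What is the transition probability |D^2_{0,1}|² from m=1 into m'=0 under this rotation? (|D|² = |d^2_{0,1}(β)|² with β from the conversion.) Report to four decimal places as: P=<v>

Axis–angle → zyz. n̂ = (sinθₙcosφₙ, sinθₙsinφₙ, cosθₙ) = (-0.248029, +0.416411, +0.874690), ω = 1.2908.
R = I cosω + sinω [n̂]ₓ + (1−cosω) n̂n̂ᵀ gives
  R = [+0.320870, -0.915367, +0.243200; +0.765887, +0.401832, +0.501945; -0.557189, +0.025205, +0.830003]
β = atan2(√(R₁₃²+R₂₃²), R₃₃) = 0.591684; α = atan2(R₂₃, R₁₃) mod 2π = 1.119612; γ = atan2(R₃₂, −R₃₁) mod 2π = 0.045205
First d^2_{0,1}(β=0.5917), then the phase factors e^{-i(0)α} and e^{-i(1)γ}:
With c≡cos(β/2)=0.956557 and s≡sin(β/2)=0.291545, N=[2·2·6·1]^{1/2}=4.898979
k∈{1,2} keeps every argument non-negative
  k=1: (−1)^0·4.8990/(2)·0.9566^3·0.2915^1 = +0.625049
  k=2: (−1)^1·4.8990/(2)·0.9566^1·0.2915^3 = -0.058064
d^2_{0,1}(0.5917) = +0.625049 -0.058064 = +0.566985
|D^2_{0,1}|² = |d^2_{0,1}(β)|² = (+0.566985)² = 0.321473 (the z-rotation phases have unit modulus)

P=0.3215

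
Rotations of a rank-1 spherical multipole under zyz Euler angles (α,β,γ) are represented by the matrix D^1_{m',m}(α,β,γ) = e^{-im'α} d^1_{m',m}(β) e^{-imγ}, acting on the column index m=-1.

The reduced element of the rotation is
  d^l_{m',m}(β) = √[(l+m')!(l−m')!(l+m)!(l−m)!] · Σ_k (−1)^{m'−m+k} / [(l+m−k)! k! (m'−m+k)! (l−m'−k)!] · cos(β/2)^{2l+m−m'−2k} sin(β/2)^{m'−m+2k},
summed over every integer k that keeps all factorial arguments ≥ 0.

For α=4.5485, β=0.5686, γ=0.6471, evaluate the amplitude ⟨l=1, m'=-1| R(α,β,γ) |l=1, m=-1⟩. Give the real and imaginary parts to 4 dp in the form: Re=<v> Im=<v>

First d^1_{-1,-1}(β=0.5686), then the phase factors e^{-i(-1)α} and e^{-i(-1)γ}:
c=cos(0.568600/2)=0.959858, s=sin(0.568600/2)=0.280486; N=√[1·2·1·2]=2.000000
k: max(0,(-1)−(-1))=0 … min(1+(-1),1−(-1))=0
  k=0: (−1)^0·2.0000/(2)·0.9599^2·0.2805^0 = +0.921328
d^1_{-1,-1}(0.5686) = +0.921328
Phases: e^{-i·(-1)·4.5485}=-0.163156-0.986600i, e^{-i·(-1)·0.6471}=+0.797835+0.602875i ⇒ D=+0.428072-0.815843i

Re=0.4281 Im=-0.8158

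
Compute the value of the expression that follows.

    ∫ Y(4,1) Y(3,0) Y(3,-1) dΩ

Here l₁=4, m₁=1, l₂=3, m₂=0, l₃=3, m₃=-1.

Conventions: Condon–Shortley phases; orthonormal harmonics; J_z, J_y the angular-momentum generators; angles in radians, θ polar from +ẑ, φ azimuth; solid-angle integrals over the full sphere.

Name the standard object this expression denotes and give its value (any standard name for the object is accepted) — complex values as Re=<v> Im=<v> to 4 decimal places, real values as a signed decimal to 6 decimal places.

Gaunt coefficient, -0.099323

This is a Gaunt coefficient — the integral of a triple product of spherical harmonics over the sphere.
Rules hold: Σm=0, L=10 even, 1≤3≤7.
N = 9·7·7 = 441
Δ = 4!·4!·2!/11! = 1/34650
Racah Σ t=1..3: t=1:−1/72 t=2:+1/16 t=3:−1/72 = 5/144
⇒ 3j(4 3 3; 0 0 0)² = 2/77, sgn -1
Racah Σ t=1..3: t=1:−1/48 t=2:+1/24 t=3:−1/288 = 5/288
⇒ 3j(4 3 3; 1 0 -1)² = 5/462, sgn +1
4πI² = N·(3j₀)²·(3jₘ)² = 15/121
I = -1·√(0.123967/4π) = -0.09932258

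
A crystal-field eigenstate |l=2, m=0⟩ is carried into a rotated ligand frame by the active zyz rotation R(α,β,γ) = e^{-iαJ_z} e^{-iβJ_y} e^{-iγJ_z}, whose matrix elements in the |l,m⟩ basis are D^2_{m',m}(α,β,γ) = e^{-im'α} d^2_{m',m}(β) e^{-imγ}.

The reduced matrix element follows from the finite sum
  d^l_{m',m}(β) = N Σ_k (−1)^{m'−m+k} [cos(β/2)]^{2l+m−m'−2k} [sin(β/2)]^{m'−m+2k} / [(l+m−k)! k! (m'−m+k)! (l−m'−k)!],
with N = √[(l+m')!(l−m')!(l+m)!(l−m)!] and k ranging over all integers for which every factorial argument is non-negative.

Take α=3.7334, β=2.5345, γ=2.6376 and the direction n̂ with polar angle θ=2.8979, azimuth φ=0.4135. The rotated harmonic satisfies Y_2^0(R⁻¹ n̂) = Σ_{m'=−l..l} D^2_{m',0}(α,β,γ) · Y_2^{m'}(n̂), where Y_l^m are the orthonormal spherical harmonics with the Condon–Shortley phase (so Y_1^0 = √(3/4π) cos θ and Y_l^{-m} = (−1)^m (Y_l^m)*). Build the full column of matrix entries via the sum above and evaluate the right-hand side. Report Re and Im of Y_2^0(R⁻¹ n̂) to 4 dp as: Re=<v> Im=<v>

Need the full column D^2_{m',0} for m'=−2..2 at α=3.7334, β=2.5345, γ=2.6376.
cos(β/2)=0.298906, sin(β/2)=0.954282
d^2_{-2,0}: single k=2 term ⇒ +0.199296;  D = +0.075250+0.184544i
d^2_{-1,0}: k∈[1..2] ⇒ +0.062425 -0.636270 = -0.573845;  D = +0.476254+0.320126i
d^2_{0,0}: k∈[0..2] ⇒ +0.007983 -0.325450 +0.829293 = +0.511825;  D = +0.511825+0.000000i
d^2_{1,0}: k∈[0..1] ⇒ -0.062425 +0.636270 = +0.573845;  D = -0.476254+0.320126i
d^2_{2,0}: single k=0 term ⇒ +0.199296;  D = +0.075250-0.184544i
Y_2^{m'}(θ=2.8979,φ=0.4135) and Σ D·Y over m':
  (+0.0753+0.1845i)·(+0.0152-0.0165i)  (+0.4763+0.3201i)·(-0.1657+0.0727i)  (+0.5118+0.0000i)·(+0.5757+0.0000i)  (-0.4763+0.3201i)·(+0.1657+0.0727i)  (+0.0753-0.1845i)·(+0.0152+0.0165i)
Y_2^0(R⁻¹ n̂) = +0.098732-0.000000i

Re=0.0987 Im=0.0000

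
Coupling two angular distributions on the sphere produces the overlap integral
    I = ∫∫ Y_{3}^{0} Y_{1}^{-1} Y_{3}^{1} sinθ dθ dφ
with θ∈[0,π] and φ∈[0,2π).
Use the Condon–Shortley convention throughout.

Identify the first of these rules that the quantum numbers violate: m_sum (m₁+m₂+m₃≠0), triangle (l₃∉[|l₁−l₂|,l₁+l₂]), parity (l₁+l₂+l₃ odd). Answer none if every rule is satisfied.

azimuthal sum: 0 − 1 + 1 = 0  ✓
2 ≤ 3 ≤ 4 (triangle on l)  ✓
L = 3 + 1 + 3 = 7 (odd)  ✗

parity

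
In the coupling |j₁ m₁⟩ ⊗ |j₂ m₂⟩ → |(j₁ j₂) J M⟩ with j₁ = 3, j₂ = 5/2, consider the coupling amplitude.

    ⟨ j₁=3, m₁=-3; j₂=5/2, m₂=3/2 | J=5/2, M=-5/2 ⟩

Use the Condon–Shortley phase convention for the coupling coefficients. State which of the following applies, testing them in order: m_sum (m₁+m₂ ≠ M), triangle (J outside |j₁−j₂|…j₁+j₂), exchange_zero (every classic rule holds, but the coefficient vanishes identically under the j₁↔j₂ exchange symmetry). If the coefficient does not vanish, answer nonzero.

m-sum: m₁+m₂ = -3+3/2 = -3/2, M = -5/2  ✗ ⇒ coefficient is 0

m_sum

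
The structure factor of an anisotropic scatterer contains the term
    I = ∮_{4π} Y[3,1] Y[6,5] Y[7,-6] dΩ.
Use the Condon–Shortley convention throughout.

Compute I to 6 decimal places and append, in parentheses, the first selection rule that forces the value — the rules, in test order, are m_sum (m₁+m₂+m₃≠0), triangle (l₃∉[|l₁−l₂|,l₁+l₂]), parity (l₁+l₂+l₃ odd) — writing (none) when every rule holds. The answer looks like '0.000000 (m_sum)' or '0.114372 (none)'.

Checks pass: Σm=0; 16 even; l₃=7∈[3,9].
(2·3+1)(2·6+1)(2·7+1) = 1365
Δ: 2! 4! 10! / 17! → 1/2042040
sum: t=0:+1/207360 t=1:−1/57600 t=2:+1/207360 = -1/129600
3j²(3 6 7; 0 0 0) = Δ·Π!·Σ² = 168/12155  (sign +1)
sum: t=1:−1/21772800 t=2:+1/17418240 = 1/87091200
3j²(3 6 7; 1 5 -6) = Δ·Π!·Σ² = 11/14280  (sign -1)
combine: 4πI² = 1365·168/12155·11/14280 = 21/1445
take √, sign -1: I = -0.03400719
No selection rule forces the value: the integral is nonzero (none).

-0.034007 (none)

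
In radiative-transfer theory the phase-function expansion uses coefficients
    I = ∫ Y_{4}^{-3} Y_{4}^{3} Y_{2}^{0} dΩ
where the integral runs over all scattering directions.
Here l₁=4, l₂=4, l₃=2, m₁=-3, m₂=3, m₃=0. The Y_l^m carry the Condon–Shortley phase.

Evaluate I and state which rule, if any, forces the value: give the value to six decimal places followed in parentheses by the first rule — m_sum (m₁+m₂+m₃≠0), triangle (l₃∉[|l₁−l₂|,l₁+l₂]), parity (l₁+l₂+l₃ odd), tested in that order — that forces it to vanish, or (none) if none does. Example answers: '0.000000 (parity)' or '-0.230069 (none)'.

0.057344 (none)

Rules hold: Σm=0, L=10 even, 0≤2≤8.
N = 9·9·5 = 405
Δ = 6!·2!·2!/11! = 1/13860
Racah Σ t=2..4: t=2:+1/192 t=3:−1/36 t=4:+1/192 = -5/288
⇒ 3j(4 4 2; 0 0 0)² = 20/693, sgn -1
Racah Σ t=5..6: t=5:−1/480 t=6:+1/720 = -1/1440
⇒ 3j(4 4 2; -3 3 0)² = 7/1980, sgn -1
4πI² = N·(3j₀)²·(3jₘ)² = 5/121
I = +1·√(0.0413223/4π) = 0.05734392
No selection rule forces the value: the integral is nonzero (none).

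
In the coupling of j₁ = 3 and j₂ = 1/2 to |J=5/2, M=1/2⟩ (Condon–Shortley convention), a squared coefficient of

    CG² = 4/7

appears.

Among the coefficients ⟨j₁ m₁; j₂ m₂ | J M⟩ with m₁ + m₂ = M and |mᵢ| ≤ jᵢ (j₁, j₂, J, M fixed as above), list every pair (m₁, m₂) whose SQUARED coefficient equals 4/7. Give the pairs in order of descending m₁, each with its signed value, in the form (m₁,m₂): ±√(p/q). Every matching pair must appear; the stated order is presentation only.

(1,-1/2): +√(4/7)

Admissible pairs with m₁+m₂ = M = 1/2: (0,1/2), (1,-1/2)
  (m₁,m₂)=(1,-1/2): CG² = 4/7, CG = +√(4/7)   ← matches the target
  (m₁,m₂)=(0,1/2): CG² = 3/7, CG = −√(3/7)
Pairs with CG² = 4/7: (1,-1/2): +√(4/7)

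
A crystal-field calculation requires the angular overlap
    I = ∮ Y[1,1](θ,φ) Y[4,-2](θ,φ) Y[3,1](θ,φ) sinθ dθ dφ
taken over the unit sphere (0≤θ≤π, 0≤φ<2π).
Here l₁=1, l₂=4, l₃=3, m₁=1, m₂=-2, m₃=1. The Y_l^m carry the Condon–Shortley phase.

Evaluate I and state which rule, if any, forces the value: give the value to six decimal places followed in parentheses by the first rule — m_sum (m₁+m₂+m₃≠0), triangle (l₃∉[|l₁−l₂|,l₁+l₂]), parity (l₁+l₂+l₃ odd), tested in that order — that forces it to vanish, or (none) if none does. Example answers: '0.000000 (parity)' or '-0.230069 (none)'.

m-sum 0 ✓  L=8 even ✓  3≤3≤5 ✓
Π(2lᵢ+1) = 3×9×7 = 189
triangle coeff Δ(1,4,3) = 1/252
Σ_t [1,1]: t=1:−1/36 = -1/36
(3j)²=4/63 [(1 4 3; 0 0 0)], sign=+1
Σ_t [0,0]: t=0:+1/96 = 1/96
(3j)²=5/84 [(1 4 3; 1 -2 1)], sign=+1
⇒ 4πI² = 5/7
I = (+1)√(5/7/(4π)) = 0.23841361
No selection rule forces the value: the integral is nonzero (none).

0.238414 (none)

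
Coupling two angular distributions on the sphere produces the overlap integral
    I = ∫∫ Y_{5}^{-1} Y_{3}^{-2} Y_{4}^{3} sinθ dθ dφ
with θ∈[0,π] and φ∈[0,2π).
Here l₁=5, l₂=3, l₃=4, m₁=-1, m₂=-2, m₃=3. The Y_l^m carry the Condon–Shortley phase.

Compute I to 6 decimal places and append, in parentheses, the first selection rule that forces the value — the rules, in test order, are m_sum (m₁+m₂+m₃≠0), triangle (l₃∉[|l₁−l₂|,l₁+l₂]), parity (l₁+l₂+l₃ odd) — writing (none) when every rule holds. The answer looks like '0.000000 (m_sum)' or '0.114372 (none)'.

m-sum 0 ✓  L=12 even ✓  2≤4≤8 ✓
Π(2lᵢ+1) = 11×7×9 = 693
triangle coeff Δ(5,3,4) = 1/180180
Σ_t [1,3]: t=1:−1/576 t=2:+1/144 t=3:−1/576 = 1/288
(3j)²=20/1001 [(5 3 4; 0 0 0)], sign=+1
Σ_t [0,1]: t=0:+1/17280 t=1:−1/1440 = -11/17280
(3j)²=11/468 [(5 3 4; -1 -2 3)], sign=+1
⇒ 4πI² = 55/169
I = (+1)√(55/169/(4π)) = 0.16092854
No selection rule forces the value: the integral is nonzero (none).

0.160929 (none)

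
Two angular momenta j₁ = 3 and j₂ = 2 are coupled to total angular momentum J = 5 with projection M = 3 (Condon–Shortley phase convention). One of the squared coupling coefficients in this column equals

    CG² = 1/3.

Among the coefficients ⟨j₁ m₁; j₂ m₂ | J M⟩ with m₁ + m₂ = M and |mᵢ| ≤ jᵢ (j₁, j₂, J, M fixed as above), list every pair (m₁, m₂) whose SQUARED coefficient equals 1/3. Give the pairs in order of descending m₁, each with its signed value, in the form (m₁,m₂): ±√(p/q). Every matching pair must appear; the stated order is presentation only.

(1,2): +√(1/3)

Admissible pairs with m₁+m₂ = M = 3: (1,2), (2,1), (3,0)
  (m₁,m₂)=(3,0): CG² = 2/15, CG = +√(2/15)
  (m₁,m₂)=(2,1): CG² = 8/15, CG = +√(8/15)
  (m₁,m₂)=(1,2): CG² = 1/3, CG = +√(1/3)   ← matches the target
Pairs with CG² = 1/3: (1,2): +√(1/3)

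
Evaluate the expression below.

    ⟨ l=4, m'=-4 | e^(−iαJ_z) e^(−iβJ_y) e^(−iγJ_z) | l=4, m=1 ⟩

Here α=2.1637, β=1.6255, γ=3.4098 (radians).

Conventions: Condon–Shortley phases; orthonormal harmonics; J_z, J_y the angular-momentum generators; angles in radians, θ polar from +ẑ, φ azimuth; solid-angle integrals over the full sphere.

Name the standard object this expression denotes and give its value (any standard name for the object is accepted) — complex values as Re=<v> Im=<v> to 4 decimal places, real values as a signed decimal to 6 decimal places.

Wigner D-matrix element, Re=0.2494 Im=-0.4230

This is a Wigner D-matrix element — the rotation-matrix element ⟨l m'| R(α,β,γ) |l m⟩ in the angular-momentum basis.
Split into d^4_{-4,1}(β=1.6255) × two z-phases.
With c≡cos(β/2)=0.687504 and s≡sin(β/2)=0.726181, N=[1·40320·120·6]^{1/2}=5387.986637
The bounds max(0,m−m')=5 and min(l+m,l−m')=5 give 1 term
  k=5: (−1)^0·5387.9866/(720)·0.6875^3·0.7262^5 = +0.491069
d^4_{-4,1}(1.6255) = +0.491069
D = (-0.717926+0.696119i)·(+0.491069)·(-0.964248+0.265003i) = +0.249357-0.423048i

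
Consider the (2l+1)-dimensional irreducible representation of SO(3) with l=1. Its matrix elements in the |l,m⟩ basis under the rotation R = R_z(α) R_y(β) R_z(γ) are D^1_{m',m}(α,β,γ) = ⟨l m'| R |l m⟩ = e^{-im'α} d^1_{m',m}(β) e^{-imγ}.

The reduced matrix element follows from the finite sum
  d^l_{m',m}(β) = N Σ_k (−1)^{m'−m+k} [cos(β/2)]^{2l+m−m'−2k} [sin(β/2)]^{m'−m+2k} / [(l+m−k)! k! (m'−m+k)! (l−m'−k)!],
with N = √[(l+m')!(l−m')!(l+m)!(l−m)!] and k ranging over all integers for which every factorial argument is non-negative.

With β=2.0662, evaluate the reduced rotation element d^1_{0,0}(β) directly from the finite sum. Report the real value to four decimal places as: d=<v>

d^1_{0,0}(β=2.0662) via the finite sum:
With c≡cos(β/2)=0.512159 and s≡sin(β/2)=0.858891, N=[1·1·1·1]^{1/2}=1.000000
Admissible k: 0..1 (factorial args all ≥0)
  k=0: (−1)^0·1.0000/(1)·0.5122^2·0.8589^0 = +0.262307
  k=1: (−1)^1·1.0000/(1)·0.5122^0·0.8589^2 = -0.737693
d^1_{0,0}(2.0662) = +0.262307 -0.737693 = -0.475387

d=-0.4754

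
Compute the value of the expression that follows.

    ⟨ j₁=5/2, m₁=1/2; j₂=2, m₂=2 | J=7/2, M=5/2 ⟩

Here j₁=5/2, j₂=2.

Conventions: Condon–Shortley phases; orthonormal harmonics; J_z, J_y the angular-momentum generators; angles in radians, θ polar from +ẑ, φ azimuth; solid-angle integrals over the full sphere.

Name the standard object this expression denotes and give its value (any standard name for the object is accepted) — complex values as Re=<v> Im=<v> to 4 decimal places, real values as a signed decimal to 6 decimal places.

This is a Clebsch–Gordan (vector-coupling) coefficient.
√[8·1!4!3!/9! · 3!2!4!0!6!1!] = √(4608/7)
  +(−1)^1/∏(1,0,1,3,3,0)! = -1/36  (running -1/36)
⟨..|..⟩ = √(4608/7)·(-1/36) = -0.712697

Clebsch–Gordan coefficient, −√(32/63) ≈ -0.712697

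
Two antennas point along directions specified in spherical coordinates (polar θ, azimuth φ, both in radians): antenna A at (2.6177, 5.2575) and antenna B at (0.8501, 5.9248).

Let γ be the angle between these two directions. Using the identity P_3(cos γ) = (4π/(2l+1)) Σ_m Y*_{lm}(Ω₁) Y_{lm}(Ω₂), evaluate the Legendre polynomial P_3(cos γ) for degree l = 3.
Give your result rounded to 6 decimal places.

0.361587

Summing Y*_{l m}(θ₁,φ₁)·Y_{l m}(θ₂,φ₂) over m ∈ [−3, 3]; prefactor 4π/(2·3+1) = 1.795196:
  [-3]  conj(Y_{3,-3})(Ω₁) = (-0.052124, -0.003369) ; Y_{3,-3}(Ω₂) = (0.084164, 0.155671) ; Δ = (-0.003863, -0.008398)
  [-2]  conj(Y_{3,-2})(Ω₁) = (0.102376, 0.196370) ; Y_{3,-2}(Ω₂) = (0.287039, 0.250117) ; Δ = (-0.019730, 0.081972)
  [-1]  conj(Y_{3,-1})(Ω₁) = (0.230424, -0.379987) ; Y_{3,-1}(Ω₂) = (0.267730, 0.100281) ; Δ = (0.099797, -0.078627)
  [+0]  conj(Y_{3,0})(Ω₁) = (-0.241933, -0.000000) ; Y_{3,0}(Ω₂) = (-0.202577, 0.000000) ; Δ = (0.049010, 0.000000)
  [+1]  conj(Y_{3,1})(Ω₁) = (-0.230424, -0.379987) ; Y_{3,1}(Ω₂) = (-0.267730, 0.100281) ; Δ = (0.099797, 0.078627)
  [+2]  conj(Y_{3,2})(Ω₁) = (0.102376, -0.196370) ; Y_{3,2}(Ω₂) = (0.287039, -0.250117) ; Δ = (-0.019730, -0.081972)
  [+3]  conj(Y_{3,3})(Ω₁) = (0.052124, -0.003369) ; Y_{3,3}(Ω₂) = (-0.084164, 0.155671) ; Δ = (-0.003863, 0.008398)
Total Σ_m = (0.201419, 0.000000). Multiply by 1.795196: (0.361587, 0.000000). P_3(cos γ) = 0.361587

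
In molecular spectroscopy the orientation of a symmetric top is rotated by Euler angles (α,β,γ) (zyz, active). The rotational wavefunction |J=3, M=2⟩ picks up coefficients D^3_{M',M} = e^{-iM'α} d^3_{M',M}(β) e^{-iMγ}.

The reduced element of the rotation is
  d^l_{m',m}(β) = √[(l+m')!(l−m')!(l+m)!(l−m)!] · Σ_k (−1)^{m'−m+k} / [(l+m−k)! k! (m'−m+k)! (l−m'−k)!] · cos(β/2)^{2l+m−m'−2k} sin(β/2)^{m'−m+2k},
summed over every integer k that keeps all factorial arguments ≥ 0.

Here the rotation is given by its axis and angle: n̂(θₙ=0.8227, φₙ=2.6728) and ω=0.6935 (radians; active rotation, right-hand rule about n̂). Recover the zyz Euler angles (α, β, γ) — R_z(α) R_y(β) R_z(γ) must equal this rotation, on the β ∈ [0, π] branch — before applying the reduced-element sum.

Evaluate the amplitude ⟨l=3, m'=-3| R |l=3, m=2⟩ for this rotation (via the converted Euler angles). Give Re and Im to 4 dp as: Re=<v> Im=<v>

Axis–angle → zyz. n̂ = (sinθₙcosφₙ, sinθₙsinφₙ, cosθₙ) = (-0.653907, +0.331170, +0.680245), ω = 0.6935.
R = I cosω + sinω [n̂]ₓ + (1−cosω) n̂n̂ᵀ gives
  R = [+0.867782, -0.484856, +0.108948; +0.384813, +0.794346, +0.470034; -0.314441, -0.365963, +0.875898]
β = atan2(√(R₁₃²+R₂₃²), R₃₃) = 0.503502; α = atan2(R₂₃, R₁₃) mod 2π = 1.343031; γ = atan2(R₃₂, −R₃₁) mod 2π = 5.422209
Split into d^3_{-3,2}(β=0.5035) × two z-phases.
c=cos(0.503502/2)=0.968478, s=sin(0.503502/2)=0.249100; N=√[1·720·120·1]=293.938769
k∈{5} keeps every argument non-negative
  k=5: (−1)^0·293.9388/(120)·0.9685^1·0.2491^5 = +0.002275
d^3_{-3,2}(0.5035) = +0.002275
Attach z-rotation phases: D = e^{-i(-3)(1.3430)}·(+0.002275)·e^{-i(2)(5.4222)} = +0.001961-0.001154i

Re=0.0020 Im=-0.0012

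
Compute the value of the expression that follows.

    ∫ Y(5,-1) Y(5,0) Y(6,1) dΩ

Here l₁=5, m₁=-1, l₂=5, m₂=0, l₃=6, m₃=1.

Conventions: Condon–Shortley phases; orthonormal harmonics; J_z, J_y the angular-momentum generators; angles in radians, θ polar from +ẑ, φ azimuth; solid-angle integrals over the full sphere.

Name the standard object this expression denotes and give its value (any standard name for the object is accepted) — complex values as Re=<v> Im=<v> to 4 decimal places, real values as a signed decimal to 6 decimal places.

Gaunt coefficient, -0.072607

This is a Gaunt coefficient — the integral of a triple product of spherical harmonics over the sphere.
m-sum 0 ✓  L=16 even ✓  0≤6≤10 ✓
Π(2lᵢ+1) = 11×11×13 = 1573
triangle coeff Δ(5,5,6) = 1/28588560
Σ_t [0,4]: t=0:+1/345600 t=1:−1/13824 t=2:+1/5184 t=3:−1/13824 t=4:+1/345600 = 7/129600
(3j)²=80/7293 [(5 5 6; 0 0 0)], sign=+1
Σ_t [0,4]: t=0:+1/2073600 t=1:−1/34560 t=2:+1/6912 t=3:−1/10368 t=4:+1/138240 = 7/259200
(3j)²=28/7293 [(5 5 6; -1 0 1)], sign=-1
⇒ 4πI² = 2240/33813
I = (-1)√(2240/33813/(4π)) = -0.07260679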